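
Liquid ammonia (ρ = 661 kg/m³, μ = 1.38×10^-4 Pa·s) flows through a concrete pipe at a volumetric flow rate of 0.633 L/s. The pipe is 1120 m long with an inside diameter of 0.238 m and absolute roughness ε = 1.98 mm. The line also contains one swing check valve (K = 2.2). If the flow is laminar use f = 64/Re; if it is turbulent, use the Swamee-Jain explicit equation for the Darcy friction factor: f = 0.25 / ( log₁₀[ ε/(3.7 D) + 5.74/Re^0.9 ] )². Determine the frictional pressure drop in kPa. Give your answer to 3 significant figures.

ΔP ≈ 0.0128 kPa

Q = 0.633 L/s = 0.633/1000 = 0.000633 m³/s.
Cross-sectional area A = πD²/4 = π(0.238)²/4 = 0.04449 m²; mean velocity V = Q/A = 0.000633/0.04449 = 0.01423 m/s.
Reynolds number Re = ρVD/μ = 661 · 0.01423 · 0.238 / 0.000138 = 1.622e+04.
Re > 4000 → turbulent. Relative roughness ε/D = 0.00198/0.238 = 0.00832. Swamee-Jain: f = 0.25/(log₁₀[0.00832/3.7 + 5.74/1.622e+04^0.9])² = 0.25/(log₁₀[0.00225 + 0.000933])² = 0.25/(-2.497)² = 0.04008.
Total minor-loss coefficient ΣK = 1·2.2 = 2.2.
ΔP = [f·L/D + ΣK]·(ρV²/2) = [0.04008·1120/0.238 + 2.2]·(661·0.01423²/2) = [188.6 + 2.2]·0.06691 = 12.77 Pa.
ΔP = 12.77 Pa = 0.0128 kPa.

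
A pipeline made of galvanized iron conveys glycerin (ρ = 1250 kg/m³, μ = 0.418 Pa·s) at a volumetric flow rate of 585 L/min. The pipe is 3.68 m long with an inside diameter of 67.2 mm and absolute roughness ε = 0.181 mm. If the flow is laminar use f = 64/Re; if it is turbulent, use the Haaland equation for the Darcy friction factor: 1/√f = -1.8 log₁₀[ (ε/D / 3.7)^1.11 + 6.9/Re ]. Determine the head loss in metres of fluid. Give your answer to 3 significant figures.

h_f ≈ 2.44 m

Q = 585 L/min = 585/60000 = 0.00975 m³/s.
Cross-sectional area A = πD²/4 = π(0.0672)²/4 = 0.003547 m²; mean velocity V = Q/A = 0.00975/0.003547 = 2.749 m/s.
Reynolds number Re = ρVD/μ = 1250 · 2.749 · 0.0672 / 0.418 = 552.4.
Re < 2300 → laminar flow, so f = 64/Re = 64/552.4 = 0.1159 (the turbulent correlation is not needed).
Darcy-Weisbach: ΔP = f(L/D)(ρV²/2) = 0.1159·(3.68/0.0672)·(1250·2.749²/2) = 0.1159·54.76·4723 = 2.996e+04 Pa.
Head loss h_f = ΔP/(ρg) = 2.996e+04/(1250·9.81) = 2.44 m.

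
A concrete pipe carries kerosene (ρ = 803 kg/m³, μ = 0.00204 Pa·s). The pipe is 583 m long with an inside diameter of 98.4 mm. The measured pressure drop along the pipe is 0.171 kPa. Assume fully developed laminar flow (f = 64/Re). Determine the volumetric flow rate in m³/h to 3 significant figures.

Q ≈ 1.19 m³/h

For laminar flow, f = 64/Re with Re = ρVD/μ, so Darcy-Weisbach reduces to ΔP = 32μLV/D². Solving for V: V = ΔP·D²/(32μL) = 171·(0.0984)²/(32·0.00204·583) = 0.0435 m/s.
Check: Re = ρVD/μ = 803·0.0435·0.0984/0.00204 = 1685 < 2300, so the laminar assumption holds.
Q = V·A = 0.0435·(π/4·0.0984²) = 0.0003308 m³/s = 1.19 m³/h.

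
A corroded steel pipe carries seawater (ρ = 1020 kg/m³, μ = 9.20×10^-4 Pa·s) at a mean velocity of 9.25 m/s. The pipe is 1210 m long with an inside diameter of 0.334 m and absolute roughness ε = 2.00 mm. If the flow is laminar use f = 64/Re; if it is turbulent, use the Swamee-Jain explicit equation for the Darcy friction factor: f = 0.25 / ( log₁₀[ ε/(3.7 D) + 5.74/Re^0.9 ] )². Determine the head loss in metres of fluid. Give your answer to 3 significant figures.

Reynolds number Re = ρVD/μ = 1020 · 9.25 · 0.334 / 0.00092 = 3.425e+06.
Re > 4000 → turbulent. Relative roughness ε/D = 0.002/0.334 = 0.00599. Swamee-Jain: f = 0.25/(log₁₀[0.00599/3.7 + 5.74/3.425e+06^0.9])² = 0.25/(log₁₀[0.00162 + 7.55e-06])² = 0.25/(-2.789)² = 0.03214.
Darcy-Weisbach: ΔP = f(L/D)(ρV²/2) = 0.03214·(1210/0.334)·(1020·9.25²/2) = 0.03214·3623·4.364e+04 = 5.081e+06 Pa.
Head loss h_f = ΔP/(ρg) = 5.081e+06/(1020·9.81) = 508 m.

h_f ≈ 508 m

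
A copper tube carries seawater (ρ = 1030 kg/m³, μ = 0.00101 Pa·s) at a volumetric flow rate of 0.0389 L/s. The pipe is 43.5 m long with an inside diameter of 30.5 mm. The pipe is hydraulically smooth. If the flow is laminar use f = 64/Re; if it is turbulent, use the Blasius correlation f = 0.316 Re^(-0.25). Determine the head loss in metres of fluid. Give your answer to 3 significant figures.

h_f ≈ 0.00796 m

Q = 0.0389 L/s = 0.0389/1000 = 3.89e-05 m³/s.
Cross-sectional area A = πD²/4 = π(0.0305)²/4 = 0.0007306 m²; mean velocity V = Q/A = 3.89e-05/0.0007306 = 0.05324 m/s.
Reynolds number Re = ρVD/μ = 1030 · 0.05324 · 0.0305 / 0.00101 = 1656.
Re < 2300 → laminar flow, so f = 64/Re = 64/1656 = 0.03865 (the turbulent correlation is not needed).
Darcy-Weisbach: ΔP = f(L/D)(ρV²/2) = 0.03865·(43.5/0.0305)·(1030·0.05324²/2) = 0.03865·1426·1.46 = 80.47 Pa.
Head loss h_f = ΔP/(ρg) = 80.47/(1030·9.81) = 0.00796 m.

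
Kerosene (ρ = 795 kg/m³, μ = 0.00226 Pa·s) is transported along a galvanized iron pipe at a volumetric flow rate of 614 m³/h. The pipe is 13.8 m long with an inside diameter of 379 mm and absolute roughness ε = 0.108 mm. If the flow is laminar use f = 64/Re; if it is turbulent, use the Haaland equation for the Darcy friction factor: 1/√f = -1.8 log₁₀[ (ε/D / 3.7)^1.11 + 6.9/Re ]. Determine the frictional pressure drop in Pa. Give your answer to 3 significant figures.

ΔP ≈ 576 Pa

Q = 614 m³/h = 614/3600 = 0.1706 m³/s.
Cross-sectional area A = πD²/4 = π(0.379)²/4 = 0.1128 m²; mean velocity V = Q/A = 0.1706/0.1128 = 1.512 m/s.
Reynolds number Re = ρVD/μ = 795 · 1.512 · 0.379 / 0.00226 = 2.016e+05.
Re > 4000 → turbulent. Relative roughness ε/D = 0.000108/0.379 = 0.000285. Haaland: 1/√f = -1.8 log₁₀[(0.000285/3.7)^1.11 + 6.9/2.016e+05] = -1.8 log₁₀[2.72e-05 + 3.42e-05] = 7.581, so f = 0.0174.
Darcy-Weisbach: ΔP = f(L/D)(ρV²/2) = 0.0174·(13.8/0.379)·(795·1.512²/2) = 0.0174·36.41·908.5 = 575.6 Pa.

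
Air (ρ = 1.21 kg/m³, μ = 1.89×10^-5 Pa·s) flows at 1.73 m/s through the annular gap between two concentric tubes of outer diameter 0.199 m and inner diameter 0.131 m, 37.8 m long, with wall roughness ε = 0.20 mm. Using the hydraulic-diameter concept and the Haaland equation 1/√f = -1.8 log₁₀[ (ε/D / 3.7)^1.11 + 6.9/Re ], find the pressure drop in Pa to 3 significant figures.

ΔP ≈ 37.1 Pa

Hydraulic diameter D_h = 4A/P = D_o - D_i = 0.199 - 0.131 = 0.068 m.
Re = ρVD_h/μ = 1.21·1.73·0.068/1.89e-05 = 7531.
ε/D_h = 0.0002/0.068 = 0.00294; Haaland gives 1/√f = -1.8 log₁₀[0.000363+0.000916] = 5.208, so f = 0.03687.
ΔP = f(L/D_h)(ρV²/2) = 0.03687·37.8/0.068·1.811 = 37.11 Pa.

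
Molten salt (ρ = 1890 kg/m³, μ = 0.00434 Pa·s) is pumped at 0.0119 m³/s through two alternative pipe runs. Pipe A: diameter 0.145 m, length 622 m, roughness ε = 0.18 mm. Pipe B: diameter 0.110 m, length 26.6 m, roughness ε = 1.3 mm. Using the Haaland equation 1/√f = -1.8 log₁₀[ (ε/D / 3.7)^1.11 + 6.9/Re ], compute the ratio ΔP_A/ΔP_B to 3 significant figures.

Pipe A: V = Q/A = 0.0119/0.01651 = 0.7206 m/s; Re = 4.551e+04; ε/D = 0.00124; Haaland → f = 0.02468; ΔP_A = f(L/D)(ρV²/2) = 5.195e+04 Pa.
Pipe B: V = Q/A = 0.0119/0.009503 = 1.252 m/s; Re = 5.998e+04; ε/D = 0.0118; Haaland → f = 0.04106; ΔP_B = f(L/D)(ρV²/2) = 1.471e+04 Pa.
ΔP_A/ΔP_B = 5.195e+04/1.471e+04 = 3.53.

ΔP_A/ΔP_B ≈ 3.53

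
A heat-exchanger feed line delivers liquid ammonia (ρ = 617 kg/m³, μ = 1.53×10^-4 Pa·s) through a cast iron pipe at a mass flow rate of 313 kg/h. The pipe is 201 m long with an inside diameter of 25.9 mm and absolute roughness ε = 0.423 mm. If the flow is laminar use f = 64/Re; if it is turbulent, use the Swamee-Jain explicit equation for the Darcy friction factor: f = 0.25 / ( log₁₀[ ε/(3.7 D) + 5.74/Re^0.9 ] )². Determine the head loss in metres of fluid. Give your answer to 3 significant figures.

ṁ = 313 kg/h = 313/3600 = 0.08694 kg/s.
A = πD²/4 = π(0.0259)²/4 = 0.0005269 m²; mean velocity V = ṁ/(ρA) = 0.08694/(617 · 0.0005269) = 0.2675 m/s.
Reynolds number Re = ρVD/μ = 617 · 0.2675 · 0.0259 / 0.000153 = 2.794e+04.
Re > 4000 → turbulent. Relative roughness ε/D = 0.000423/0.0259 = 0.0163. Swamee-Jain: f = 0.25/(log₁₀[0.0163/3.7 + 5.74/2.794e+04^0.9])² = 0.25/(log₁₀[0.00441 + 0.000572])² = 0.25/(-2.302)² = 0.04717.
Darcy-Weisbach: ΔP = f(L/D)(ρV²/2) = 0.04717·(201/0.0259)·(617·0.2675²/2) = 0.04717·7761·22.07 = 8078 Pa.
Head loss h_f = ΔP/(ρg) = 8078/(617·9.81) = 1.33 m.

h_f ≈ 1.33 m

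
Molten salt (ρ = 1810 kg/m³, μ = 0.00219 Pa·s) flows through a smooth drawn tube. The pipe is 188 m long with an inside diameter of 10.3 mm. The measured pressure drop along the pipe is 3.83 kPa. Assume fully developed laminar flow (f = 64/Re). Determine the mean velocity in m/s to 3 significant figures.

V ≈ 0.0308 m/s

For laminar flow, f = 64/Re with Re = ρVD/μ, so Darcy-Weisbach reduces to ΔP = 32μLV/D². Solving for V: V = ΔP·D²/(32μL) = 3830·(0.0103)²/(32·0.00219·188) = 0.03084 m/s.
Check: Re = ρVD/μ = 1810·0.03084·0.0103/0.00219 = 262.5 < 2300, so the laminar assumption holds.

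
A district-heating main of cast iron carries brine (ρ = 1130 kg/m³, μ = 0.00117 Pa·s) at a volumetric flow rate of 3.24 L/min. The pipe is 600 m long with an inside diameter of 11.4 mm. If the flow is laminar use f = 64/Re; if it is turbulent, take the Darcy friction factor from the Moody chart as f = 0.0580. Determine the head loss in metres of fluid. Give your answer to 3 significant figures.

Q = 3.24 L/min = 3.24/60000 = 5.4e-05 m³/s.
Cross-sectional area A = πD²/4 = π(0.0114)²/4 = 0.0001021 m²; mean velocity V = Q/A = 5.4e-05/0.0001021 = 0.529 m/s.
Reynolds number Re = ρVD/μ = 1130 · 0.529 · 0.0114 / 0.00117 = 5825.
Re > 4000 → turbulent; use the Moody-chart value f = 0.0580.
Darcy-Weisbach: ΔP = f(L/D)(ρV²/2) = 0.058·(600/0.0114)·(1130·0.529²/2) = 0.058·5.263e+04·158.1 = 4.827e+05 Pa.
Head loss h_f = ΔP/(ρg) = 4.827e+05/(1130·9.81) = 43.5 m.

h_f ≈ 43.5 m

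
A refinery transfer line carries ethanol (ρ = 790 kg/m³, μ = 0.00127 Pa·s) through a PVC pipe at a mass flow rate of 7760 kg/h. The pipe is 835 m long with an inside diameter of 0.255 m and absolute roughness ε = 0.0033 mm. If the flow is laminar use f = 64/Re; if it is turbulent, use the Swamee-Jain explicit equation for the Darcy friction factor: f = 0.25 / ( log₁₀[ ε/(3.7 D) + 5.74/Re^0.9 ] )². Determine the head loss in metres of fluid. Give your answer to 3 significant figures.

ṁ = 7760 kg/h = 7760/3600 = 2.156 kg/s.
A = πD²/4 = π(0.255)²/4 = 0.05107 m²; mean velocity V = ṁ/(ρA) = 2.156/(790 · 0.05107) = 0.05343 m/s.
Reynolds number Re = ρVD/μ = 790 · 0.05343 · 0.255 / 0.00127 = 8475.
Re > 4000 → turbulent. Relative roughness ε/D = 3.3e-06/0.255 = 1.29e-05. Swamee-Jain: f = 0.25/(log₁₀[1.29e-05/3.7 + 5.74/8475^0.9])² = 0.25/(log₁₀[3.5e-06 + 0.00167])² = 0.25/(-2.775)² = 0.03245.
Darcy-Weisbach: ΔP = f(L/D)(ρV²/2) = 0.03245·(835/0.255)·(790·0.05343²/2) = 0.03245·3275·1.128 = 119.8 Pa.
Head loss h_f = ΔP/(ρg) = 119.8/(790·9.81) = 0.0155 m.

h_f ≈ 0.0155 m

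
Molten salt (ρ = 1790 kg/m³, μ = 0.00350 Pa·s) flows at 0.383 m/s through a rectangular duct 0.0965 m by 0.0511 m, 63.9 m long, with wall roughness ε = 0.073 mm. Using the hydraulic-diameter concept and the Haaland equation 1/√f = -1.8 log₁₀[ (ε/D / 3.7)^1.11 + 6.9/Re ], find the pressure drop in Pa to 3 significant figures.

Hydraulic diameter D_h = 4A/P = 4·(0.0965·0.0511)/(2·(0.0965+0.0511)) = 0.01972/0.2952 = 0.06682 m.
Re = ρVD_h/μ = 1790·0.383·0.06682/0.0035 = 1.309e+04.
ε/D_h = 7.3e-05/0.06682 = 0.00109; Haaland gives 1/√f = -1.8 log₁₀[0.000121+0.000527] = 5.739, so f = 0.03036.
ΔP = f(L/D_h)(ρV²/2) = 0.03036·63.9/0.06682·131.3 = 3812 Pa.

ΔP ≈ 3810 Pa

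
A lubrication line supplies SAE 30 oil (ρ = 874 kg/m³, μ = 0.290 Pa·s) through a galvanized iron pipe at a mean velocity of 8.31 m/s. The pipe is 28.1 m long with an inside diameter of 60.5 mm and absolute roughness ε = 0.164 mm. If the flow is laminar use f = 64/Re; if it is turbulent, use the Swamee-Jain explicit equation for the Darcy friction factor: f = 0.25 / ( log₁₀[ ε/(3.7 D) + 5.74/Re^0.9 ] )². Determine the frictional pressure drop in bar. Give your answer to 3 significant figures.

ΔP ≈ 5.92 bar

Reynolds number Re = ρVD/μ = 874 · 8.31 · 0.0605 / 0.29 = 1515.
Re < 2300 → laminar flow, so f = 64/Re = 64/1515 = 0.04224 (the turbulent correlation is not needed).
Darcy-Weisbach: ΔP = f(L/D)(ρV²/2) = 0.04224·(28.1/0.0605)·(874·8.31²/2) = 0.04224·464.5·3.018e+04 = 5.92e+05 Pa.
ΔP = 5.92e+05 Pa = 5.92 bar.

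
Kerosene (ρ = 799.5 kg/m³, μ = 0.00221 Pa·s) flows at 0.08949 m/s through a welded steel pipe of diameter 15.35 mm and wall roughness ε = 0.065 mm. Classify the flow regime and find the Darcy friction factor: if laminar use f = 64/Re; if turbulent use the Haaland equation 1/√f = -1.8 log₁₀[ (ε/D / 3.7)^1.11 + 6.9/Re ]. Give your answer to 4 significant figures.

Re = ρVD/μ = 799.5·0.08949·0.01535/0.00221 = 496.9.
Re < 2300 → laminar, so f = 64/Re = 0.1288 (roughness is irrelevant in laminar flow).

f ≈ 0.1288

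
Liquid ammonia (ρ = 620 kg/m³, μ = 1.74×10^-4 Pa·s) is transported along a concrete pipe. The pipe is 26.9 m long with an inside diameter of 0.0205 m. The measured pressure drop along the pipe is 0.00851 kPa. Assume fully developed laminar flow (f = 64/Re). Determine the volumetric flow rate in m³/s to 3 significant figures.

For laminar flow, f = 64/Re with Re = ρVD/μ, so Darcy-Weisbach reduces to ΔP = 32μLV/D². Solving for V: V = ΔP·D²/(32μL) = 8.51·(0.0205)²/(32·0.000174·26.9) = 0.02388 m/s.
Check: Re = ρVD/μ = 620·0.02388·0.0205/0.000174 = 1744 < 2300, so the laminar assumption holds.
Q = V·A = 0.02388·(π/4·0.0205²) = 7.881e-06 m³/s = 7.88×10^-6 m³/s.

Q ≈ 7.88×10^-6 m³/s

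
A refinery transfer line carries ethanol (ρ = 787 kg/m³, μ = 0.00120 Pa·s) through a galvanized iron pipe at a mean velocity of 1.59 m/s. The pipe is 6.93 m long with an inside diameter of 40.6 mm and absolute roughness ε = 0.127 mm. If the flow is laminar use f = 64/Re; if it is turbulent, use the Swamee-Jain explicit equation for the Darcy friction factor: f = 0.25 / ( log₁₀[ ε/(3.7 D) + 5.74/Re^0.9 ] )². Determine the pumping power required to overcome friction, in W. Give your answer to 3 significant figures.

Reynolds number Re = ρVD/μ = 787 · 1.59 · 0.0406 / 0.0012 = 4.234e+04.
Re > 4000 → turbulent. Relative roughness ε/D = 0.000127/0.0406 = 0.00313. Swamee-Jain: f = 0.25/(log₁₀[0.00313/3.7 + 5.74/4.234e+04^0.9])² = 0.25/(log₁₀[0.000845 + 0.000393])² = 0.25/(-2.907)² = 0.02958.
Darcy-Weisbach: ΔP = f(L/D)(ρV²/2) = 0.02958·(6.93/0.0406)·(787·1.59²/2) = 0.02958·170.7·994.8 = 5023 Pa.
Q = V·A = 1.59·0.001295 = 0.002058 m³/s.
Pumping power P = QΔP = 0.002058·5023 = 10.34 W = 10.3 W.

P ≈ 10.3 W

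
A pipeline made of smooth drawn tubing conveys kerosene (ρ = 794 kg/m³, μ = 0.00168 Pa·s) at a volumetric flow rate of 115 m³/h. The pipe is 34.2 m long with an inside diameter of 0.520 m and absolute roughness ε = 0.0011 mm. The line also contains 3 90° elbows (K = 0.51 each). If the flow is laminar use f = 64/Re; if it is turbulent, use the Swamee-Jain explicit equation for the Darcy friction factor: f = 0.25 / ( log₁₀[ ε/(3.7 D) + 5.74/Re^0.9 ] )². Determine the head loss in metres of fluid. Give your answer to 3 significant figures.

h_f ≈ 0.00345 m

Q = 115 m³/h = 115/3600 = 0.03194 m³/s.
Cross-sectional area A = πD²/4 = π(0.52)²/4 = 0.2124 m²; mean velocity V = Q/A = 0.03194/0.2124 = 0.1504 m/s.
Reynolds number Re = ρVD/μ = 794 · 0.1504 · 0.52 / 0.00168 = 3.697e+04.
Re > 4000 → turbulent. Relative roughness ε/D = 1.1e-06/0.52 = 2.12e-06. Swamee-Jain: f = 0.25/(log₁₀[2.12e-06/3.7 + 5.74/3.697e+04^0.9])² = 0.25/(log₁₀[5.72e-07 + 0.000445])² = 0.25/(-3.352)² = 0.02226.
Total minor-loss coefficient ΣK = 3·0.51 = 1.53.
ΔP = [f·L/D + ΣK]·(ρV²/2) = [0.02226·34.2/0.52 + 1.53]·(794·0.1504²/2) = [1.464 + 1.53]·8.982 = 26.89 Pa.
Head loss h_f = ΔP/(ρg) = 26.89/(794·9.81) = 0.00345 m.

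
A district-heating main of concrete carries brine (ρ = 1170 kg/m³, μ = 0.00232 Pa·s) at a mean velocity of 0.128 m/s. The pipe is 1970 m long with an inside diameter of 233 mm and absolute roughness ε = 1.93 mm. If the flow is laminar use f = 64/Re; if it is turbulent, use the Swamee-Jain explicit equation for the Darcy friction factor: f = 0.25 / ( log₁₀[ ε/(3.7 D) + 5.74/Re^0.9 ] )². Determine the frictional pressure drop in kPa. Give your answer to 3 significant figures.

Reynolds number Re = ρVD/μ = 1170 · 0.128 · 0.233 / 0.00232 = 1.504e+04.
Re > 4000 → turbulent. Relative roughness ε/D = 0.00193/0.233 = 0.00828. Swamee-Jain: f = 0.25/(log₁₀[0.00828/3.7 + 5.74/1.504e+04^0.9])² = 0.25/(log₁₀[0.00224 + 0.000999])² = 0.25/(-2.49)² = 0.04033.
Darcy-Weisbach: ΔP = f(L/D)(ρV²/2) = 0.04033·(1970/0.233)·(1170·0.128²/2) = 0.04033·8455·9.585 = 3268 Pa.
ΔP = 3268 Pa = 3.27 kPa.

ΔP ≈ 3.27 kPa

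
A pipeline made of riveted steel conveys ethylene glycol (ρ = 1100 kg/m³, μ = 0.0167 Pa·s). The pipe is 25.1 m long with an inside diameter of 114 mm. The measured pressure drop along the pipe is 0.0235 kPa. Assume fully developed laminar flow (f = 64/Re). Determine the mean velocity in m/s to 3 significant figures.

For laminar flow, f = 64/Re with Re = ρVD/μ, so Darcy-Weisbach reduces to ΔP = 32μLV/D². Solving for V: V = ΔP·D²/(32μL) = 23.5·(0.114)²/(32·0.0167·25.1) = 0.02277 m/s.
Check: Re = ρVD/μ = 1100·0.02277·0.114/0.0167 = 171 < 2300, so the laminar assumption holds.

V ≈ 0.0228 m/s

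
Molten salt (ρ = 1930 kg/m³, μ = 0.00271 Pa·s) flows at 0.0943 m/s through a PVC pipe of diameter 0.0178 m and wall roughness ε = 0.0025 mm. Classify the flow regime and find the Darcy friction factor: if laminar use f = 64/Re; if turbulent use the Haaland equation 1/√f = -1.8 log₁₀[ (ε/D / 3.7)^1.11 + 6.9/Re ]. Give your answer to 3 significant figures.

f ≈ 0.0535

Re = ρVD/μ = 1930·0.0943·0.0178/0.00271 = 1195.
Re < 2300 → laminar, so f = 64/Re = 0.05354 (roughness is irrelevant in laminar flow).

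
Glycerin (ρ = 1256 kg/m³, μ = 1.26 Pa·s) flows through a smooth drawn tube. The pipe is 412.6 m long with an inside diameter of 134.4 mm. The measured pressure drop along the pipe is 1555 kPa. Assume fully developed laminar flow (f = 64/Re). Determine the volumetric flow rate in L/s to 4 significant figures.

For laminar flow, f = 64/Re with Re = ρVD/μ, so Darcy-Weisbach reduces to ΔP = 32μLV/D². Solving for V: V = ΔP·D²/(32μL) = 1.555e+06·(0.1344)²/(32·1.26·412.6) = 1.688 m/s.
Check: Re = ρVD/μ = 1256·1.688·0.1344/1.26 = 226.2 < 2300, so the laminar assumption holds.
Q = V·A = 1.688·(π/4·0.1344²) = 0.02395 m³/s = 23.95 L/s.

Q ≈ 23.95 L/s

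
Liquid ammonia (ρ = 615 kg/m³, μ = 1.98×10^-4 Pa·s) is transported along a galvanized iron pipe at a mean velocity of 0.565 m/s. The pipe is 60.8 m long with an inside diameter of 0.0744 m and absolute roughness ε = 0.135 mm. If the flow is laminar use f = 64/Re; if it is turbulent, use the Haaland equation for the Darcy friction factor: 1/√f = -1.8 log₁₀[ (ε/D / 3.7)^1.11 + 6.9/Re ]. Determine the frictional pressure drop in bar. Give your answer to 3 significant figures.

ΔP ≈ 0.0194 bar

Reynolds number Re = ρVD/μ = 615 · 0.565 · 0.0744 / 0.000198 = 1.306e+05.
Re > 4000 → turbulent. Relative roughness ε/D = 0.000135/0.0744 = 0.00181. Haaland: 1/√f = -1.8 log₁₀[(0.00181/3.7)^1.11 + 6.9/1.306e+05] = -1.8 log₁₀[0.000212 + 5.28e-05] = 6.438, so f = 0.02412.
Darcy-Weisbach: ΔP = f(L/D)(ρV²/2) = 0.02412·(60.8/0.0744)·(615·0.565²/2) = 0.02412·817.2·98.16 = 1935 Pa.
ΔP = 1935 Pa = 0.0194 bar.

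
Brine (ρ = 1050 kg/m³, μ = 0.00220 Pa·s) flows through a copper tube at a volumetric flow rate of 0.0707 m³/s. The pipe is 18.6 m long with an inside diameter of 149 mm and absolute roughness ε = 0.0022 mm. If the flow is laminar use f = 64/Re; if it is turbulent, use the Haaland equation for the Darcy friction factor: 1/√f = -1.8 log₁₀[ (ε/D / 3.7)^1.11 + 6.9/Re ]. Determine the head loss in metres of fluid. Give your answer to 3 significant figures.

Cross-sectional area A = πD²/4 = π(0.149)²/4 = 0.01744 m²; mean velocity V = Q/A = 0.0707/0.01744 = 4.055 m/s.
Reynolds number Re = ρVD/μ = 1050 · 4.055 · 0.149 / 0.0022 = 2.883e+05.
Re > 4000 → turbulent. Relative roughness ε/D = 2.2e-06/0.149 = 1.48e-05. Haaland: 1/√f = -1.8 log₁₀[(1.48e-05/3.7)^1.11 + 6.9/2.883e+05] = -1.8 log₁₀[1.02e-06 + 2.39e-05] = 8.285, so f = 0.01457.
Darcy-Weisbach: ΔP = f(L/D)(ρV²/2) = 0.01457·(18.6/0.149)·(1050·4.055²/2) = 0.01457·124.8·8631 = 1.57e+04 Pa.
Head loss h_f = ΔP/(ρg) = 1.57e+04/(1050·9.81) = 1.52 m.

h_f ≈ 1.52 m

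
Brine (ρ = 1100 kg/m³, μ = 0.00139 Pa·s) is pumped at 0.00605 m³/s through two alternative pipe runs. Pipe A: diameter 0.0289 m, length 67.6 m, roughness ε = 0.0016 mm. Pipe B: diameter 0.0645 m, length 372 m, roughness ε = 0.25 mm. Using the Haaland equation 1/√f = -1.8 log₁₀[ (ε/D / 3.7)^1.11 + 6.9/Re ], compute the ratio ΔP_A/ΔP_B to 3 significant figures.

Pipe A: V = Q/A = 0.00605/0.000656 = 9.223 m/s; Re = 2.109e+05; ε/D = 5.54e-05; Haaland → f = 0.01572; ΔP_A = f(L/D)(ρV²/2) = 1.721e+06 Pa.
Pipe B: V = Q/A = 0.00605/0.003267 = 1.852 m/s; Re = 9.451e+04; ε/D = 0.00388; Haaland → f = 0.02926; ΔP_B = f(L/D)(ρV²/2) = 3.183e+05 Pa.
ΔP_A/ΔP_B = 1.721e+06/3.183e+05 = 5.41.

ΔP_A/ΔP_B ≈ 5.41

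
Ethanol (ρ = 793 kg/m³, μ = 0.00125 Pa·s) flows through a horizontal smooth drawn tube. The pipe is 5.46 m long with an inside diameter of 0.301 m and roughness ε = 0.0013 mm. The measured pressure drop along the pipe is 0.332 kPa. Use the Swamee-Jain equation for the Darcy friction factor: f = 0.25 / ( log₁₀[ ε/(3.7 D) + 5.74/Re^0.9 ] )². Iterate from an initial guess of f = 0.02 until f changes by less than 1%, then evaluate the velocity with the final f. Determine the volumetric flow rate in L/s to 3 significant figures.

Q ≈ 129 L/s

Rearranging Darcy-Weisbach: V = √(2·ΔP·D/(f·L·ρ)). With ε/D = 1.3e-06/0.301 = 4.32e-06, iterate starting from f = 0.02:
  f = 0.02 → V = √(2·332·0.301/(0.02·5.46·793)) = 1.519 m/s; Re = ρVD/μ = 2.901e+05; f → 0.01451
  f = 0.01451 → V = 1.783 m/s; Re = 3.405e+05; f → 0.01409
  f = 0.01409 → V = 1.81 m/s; Re = 3.456e+05; f → 0.01406
Converged (Δf/f < 1%). With the final f = 0.01406: V = √(2·332·0.301/(0.01406·5.46·793)) = 1.812 m/s.
Q = V·A = 1.812·(π/4·0.301²) = 0.129 m³/s = 129 L/s.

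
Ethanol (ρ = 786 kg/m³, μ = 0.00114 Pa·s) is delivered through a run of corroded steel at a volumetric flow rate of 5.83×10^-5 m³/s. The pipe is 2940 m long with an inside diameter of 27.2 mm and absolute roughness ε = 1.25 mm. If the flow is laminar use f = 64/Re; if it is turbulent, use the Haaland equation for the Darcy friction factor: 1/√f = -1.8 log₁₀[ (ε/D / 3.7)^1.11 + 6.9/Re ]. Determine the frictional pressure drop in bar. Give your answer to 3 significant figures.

Cross-sectional area A = πD²/4 = π(0.0272)²/4 = 0.0005811 m²; mean velocity V = Q/A = 5.83e-05/0.0005811 = 0.1003 m/s.
Reynolds number Re = ρVD/μ = 786 · 0.1003 · 0.0272 / 0.00114 = 1882.
Re < 2300 → laminar flow, so f = 64/Re = 64/1882 = 0.03401 (the turbulent correlation is not needed).
Darcy-Weisbach: ΔP = f(L/D)(ρV²/2) = 0.03401·(2940/0.0272)·(786·0.1003²/2) = 0.03401·1.081e+05·3.956 = 1.454e+04 Pa.
ΔP = 1.454e+04 Pa = 0.145 bar.

ΔP ≈ 0.145 bar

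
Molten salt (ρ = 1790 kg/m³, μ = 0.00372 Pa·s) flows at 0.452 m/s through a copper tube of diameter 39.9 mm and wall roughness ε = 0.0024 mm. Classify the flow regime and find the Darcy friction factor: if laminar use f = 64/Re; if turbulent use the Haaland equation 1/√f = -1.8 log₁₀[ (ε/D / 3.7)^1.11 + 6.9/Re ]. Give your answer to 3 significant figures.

f ≈ 0.0322

Re = ρVD/μ = 1790·0.452·0.0399/0.00372 = 8678.
Re > 4000 → turbulent. ε/D = 2.4e-06/0.0399 = 6.02e-05; Haaland: 1/√f = -1.8 log₁₀[4.83e-06 + 0.000795] = 5.574, so f = 0.03218.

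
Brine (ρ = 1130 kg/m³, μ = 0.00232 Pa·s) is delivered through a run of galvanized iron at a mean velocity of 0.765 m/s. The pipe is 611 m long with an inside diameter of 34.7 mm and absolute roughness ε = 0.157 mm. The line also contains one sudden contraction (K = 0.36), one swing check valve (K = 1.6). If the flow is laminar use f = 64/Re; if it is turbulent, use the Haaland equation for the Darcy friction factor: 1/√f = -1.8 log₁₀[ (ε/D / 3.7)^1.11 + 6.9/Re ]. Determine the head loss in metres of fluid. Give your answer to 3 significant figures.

h_f ≈ 18.7 m

Reynolds number Re = ρVD/μ = 1130 · 0.765 · 0.0347 / 0.00232 = 1.293e+04.
Re > 4000 → turbulent. Relative roughness ε/D = 0.000157/0.0347 = 0.00452. Haaland: 1/√f = -1.8 log₁₀[(0.00452/3.7)^1.11 + 6.9/1.293e+04] = -1.8 log₁₀[0.000585 + 0.000534] = 5.313, so f = 0.03543.
Total minor-loss coefficient ΣK = 1·0.36 + 1·1.6 = 1.96.
ΔP = [f·L/D + ΣK]·(ρV²/2) = [0.03543·611/0.0347 + 1.96]·(1130·0.765²/2) = [623.9 + 1.96]·330.7 = 2.069e+05 Pa.
Head loss h_f = ΔP/(ρg) = 2.069e+05/(1130·9.81) = 18.7 m.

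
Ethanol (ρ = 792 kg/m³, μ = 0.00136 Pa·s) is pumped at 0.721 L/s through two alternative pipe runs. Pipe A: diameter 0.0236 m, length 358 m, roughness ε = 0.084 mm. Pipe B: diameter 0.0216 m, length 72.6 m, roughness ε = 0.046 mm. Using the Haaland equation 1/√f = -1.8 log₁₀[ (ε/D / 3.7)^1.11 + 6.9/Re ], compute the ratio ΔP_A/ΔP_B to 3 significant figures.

ΔP_A/ΔP_B ≈ 3.48

Pipe A: V = Q/A = 0.000721/0.0004374 = 1.648 m/s; Re = 2.265e+04; ε/D = 0.00356; Haaland → f = 0.03164; ΔP_A = f(L/D)(ρV²/2) = 5.163e+05 Pa.
Pipe B: V = Q/A = 0.000721/0.0003664 = 1.968 m/s; Re = 2.475e+04; ε/D = 0.00213; Haaland → f = 0.02879; ΔP_B = f(L/D)(ρV²/2) = 1.484e+05 Pa.
ΔP_A/ΔP_B = 5.163e+05/1.484e+05 = 3.48.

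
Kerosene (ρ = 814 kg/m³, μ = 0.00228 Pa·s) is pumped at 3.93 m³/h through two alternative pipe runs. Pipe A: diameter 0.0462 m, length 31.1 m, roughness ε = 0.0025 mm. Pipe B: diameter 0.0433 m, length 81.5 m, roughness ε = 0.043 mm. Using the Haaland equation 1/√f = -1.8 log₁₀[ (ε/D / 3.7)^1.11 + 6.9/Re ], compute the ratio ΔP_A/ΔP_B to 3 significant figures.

ΔP_A/ΔP_B ≈ 0.269

Pipe A: V = Q/A = 0.001092/0.001676 = 0.6512 m/s; Re = 1.074e+04; ε/D = 5.41e-05; Haaland → f = 0.03034; ΔP_A = f(L/D)(ρV²/2) = 3525 Pa.
Pipe B: V = Q/A = 0.001092/0.001473 = 0.7414 m/s; Re = 1.146e+04; ε/D = 0.000993; Haaland → f = 0.03114; ΔP_B = f(L/D)(ρV²/2) = 1.311e+04 Pa.
ΔP_A/ΔP_B = 3525/1.311e+04 = 0.269.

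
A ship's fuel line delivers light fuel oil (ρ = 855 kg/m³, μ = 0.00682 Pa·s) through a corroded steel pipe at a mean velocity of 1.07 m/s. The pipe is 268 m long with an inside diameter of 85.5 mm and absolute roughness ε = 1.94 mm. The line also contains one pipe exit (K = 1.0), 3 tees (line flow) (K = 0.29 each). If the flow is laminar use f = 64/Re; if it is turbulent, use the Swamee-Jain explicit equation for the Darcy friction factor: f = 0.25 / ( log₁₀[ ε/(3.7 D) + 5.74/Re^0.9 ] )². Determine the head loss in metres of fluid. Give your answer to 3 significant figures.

Reynolds number Re = ρVD/μ = 855 · 1.07 · 0.0855 / 0.00682 = 1.147e+04.
Re > 4000 → turbulent. Relative roughness ε/D = 0.00194/0.0855 = 0.0227. Swamee-Jain: f = 0.25/(log₁₀[0.0227/3.7 + 5.74/1.147e+04^0.9])² = 0.25/(log₁₀[0.00613 + 0.00127])² = 0.25/(-2.13)² = 0.05508.
Total minor-loss coefficient ΣK = 1·1 + 3·0.29 = 1.87.
ΔP = [f·L/D + ΣK]·(ρV²/2) = [0.05508·268/0.0855 + 1.87]·(855·1.07²/2) = [172.7 + 1.87]·489.4 = 8.542e+04 Pa.
Head loss h_f = ΔP/(ρg) = 8.542e+04/(855·9.81) = 10.2 m.

h_f ≈ 10.2 m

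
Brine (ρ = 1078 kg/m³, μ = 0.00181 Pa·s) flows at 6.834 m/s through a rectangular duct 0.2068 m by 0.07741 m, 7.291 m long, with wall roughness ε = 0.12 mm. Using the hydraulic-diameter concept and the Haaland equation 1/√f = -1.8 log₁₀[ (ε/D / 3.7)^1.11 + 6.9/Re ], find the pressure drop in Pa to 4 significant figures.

ΔP ≈ 33440 Pa

Hydraulic diameter D_h = 4A/P = 4·(0.2068·0.07741)/(2·(0.2068+0.07741)) = 0.06403/0.5684 = 0.1127 m.
Re = ρVD_h/μ = 1078·6.834·0.1127/0.00181 = 4.585e+05.
ε/D_h = 0.00012/0.1127 = 0.00107; Haaland gives 1/√f = -1.8 log₁₀[0.000117+1.5e-05] = 6.98, so f = 0.02052.
ΔP = f(L/D_h)(ρV²/2) = 0.02052·7.291/0.1127·2.517e+04 = 3.344e+04 Pa.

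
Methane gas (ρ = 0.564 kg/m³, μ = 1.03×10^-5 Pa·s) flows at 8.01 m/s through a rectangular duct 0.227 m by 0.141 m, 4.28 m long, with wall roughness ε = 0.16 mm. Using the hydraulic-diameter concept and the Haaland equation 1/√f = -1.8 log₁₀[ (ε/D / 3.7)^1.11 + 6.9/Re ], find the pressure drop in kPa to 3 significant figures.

Hydraulic diameter D_h = 4A/P = 4·(0.227·0.141)/(2·(0.227+0.141)) = 0.128/0.736 = 0.174 m.
Re = ρVD_h/μ = 0.564·8.01·0.174/1.03e-05 = 7.63e+04.
ε/D_h = 0.00016/0.174 = 0.00092; Haaland gives 1/√f = -1.8 log₁₀[9.98e-05+9.04e-05] = 6.697, so f = 0.02229.
ΔP = f(L/D_h)(ρV²/2) = 0.02229·4.28/0.174·18.09 = 9.925 Pa.
ΔP = 0.00992 kPa.

ΔP ≈ 0.00992 kPa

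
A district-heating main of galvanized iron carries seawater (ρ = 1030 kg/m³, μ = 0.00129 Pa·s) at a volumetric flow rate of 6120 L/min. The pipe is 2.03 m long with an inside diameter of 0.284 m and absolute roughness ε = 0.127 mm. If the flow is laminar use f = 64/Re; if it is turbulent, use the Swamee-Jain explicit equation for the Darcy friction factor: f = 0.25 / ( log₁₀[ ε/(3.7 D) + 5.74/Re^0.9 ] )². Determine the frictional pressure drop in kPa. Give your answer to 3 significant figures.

ΔP ≈ 0.170 kPa

Q = 6120 L/min = 6120/60000 = 0.102 m³/s.
Cross-sectional area A = πD²/4 = π(0.284)²/4 = 0.06335 m²; mean velocity V = Q/A = 0.102/0.06335 = 1.61 m/s.
Reynolds number Re = ρVD/μ = 1030 · 1.61 · 0.284 / 0.00129 = 3.651e+05.
Re > 4000 → turbulent. Relative roughness ε/D = 0.000127/0.284 = 0.000447. Swamee-Jain: f = 0.25/(log₁₀[0.000447/3.7 + 5.74/3.651e+05^0.9])² = 0.25/(log₁₀[0.000121 + 5.66e-05])² = 0.25/(-3.751)² = 0.01777.
Darcy-Weisbach: ΔP = f(L/D)(ρV²/2) = 0.01777·(2.03/0.284)·(1030·1.61²/2) = 0.01777·7.148·1335 = 169.6 Pa.
ΔP = 169.6 Pa = 0.170 kPa.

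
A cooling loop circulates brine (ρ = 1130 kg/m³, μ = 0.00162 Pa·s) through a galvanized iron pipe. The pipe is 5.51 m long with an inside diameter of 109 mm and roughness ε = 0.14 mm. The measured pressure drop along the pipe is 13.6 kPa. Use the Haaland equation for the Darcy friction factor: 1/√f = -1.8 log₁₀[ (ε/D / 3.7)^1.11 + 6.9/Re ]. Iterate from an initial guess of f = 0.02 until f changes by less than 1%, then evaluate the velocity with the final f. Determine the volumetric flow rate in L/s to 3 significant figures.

Q ≈ 43.9 L/s

Rearranging Darcy-Weisbach: V = √(2·ΔP·D/(f·L·ρ)). With ε/D = 0.00014/0.109 = 0.00128, iterate starting from f = 0.02:
  f = 0.02 → V = √(2·1.36e+04·0.109/(0.02·5.51·1130)) = 4.879 m/s; Re = ρVD/μ = 3.71e+05; f → 0.02152
  f = 0.02152 → V = 4.704 m/s; Re = 3.577e+05; f → 0.02154
Converged (Δf/f < 1%). With the final f = 0.02154: V = √(2·1.36e+04·0.109/(0.02154·5.51·1130)) = 4.702 m/s.
Q = V·A = 4.702·(π/4·0.109²) = 0.04388 m³/s = 43.9 L/s.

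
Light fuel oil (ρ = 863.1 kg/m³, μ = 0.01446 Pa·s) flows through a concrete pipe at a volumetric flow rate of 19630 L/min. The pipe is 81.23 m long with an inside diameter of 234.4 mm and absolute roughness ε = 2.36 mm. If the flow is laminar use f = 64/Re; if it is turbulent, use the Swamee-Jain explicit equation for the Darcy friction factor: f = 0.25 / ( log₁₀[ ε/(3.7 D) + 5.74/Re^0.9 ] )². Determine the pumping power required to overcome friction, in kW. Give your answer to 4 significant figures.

P ≈ 109.1 kW

Q = 19630 L/min = 19630/60000 = 0.3272 m³/s.
Cross-sectional area A = πD²/4 = π(0.2344)²/4 = 0.04315 m²; mean velocity V = Q/A = 0.3272/0.04315 = 7.582 m/s.
Reynolds number Re = ρVD/μ = 863.1 · 7.582 · 0.2344 / 0.0145 = 1.061e+05.
Re > 4000 → turbulent. Relative roughness ε/D = 0.00236/0.2344 = 0.0101. Swamee-Jain: f = 0.25/(log₁₀[0.0101/3.7 + 5.74/1.061e+05^0.9])² = 0.25/(log₁₀[0.00272 + 0.000172])² = 0.25/(-2.539)² = 0.03879.
Darcy-Weisbach: ΔP = f(L/D)(ρV²/2) = 0.03879·(81.23/0.2344)·(863.1·7.582²/2) = 0.03879·346.5·2.481e+04 = 3.335e+05 Pa.
Pumping power P = QΔP = 0.3272·3.335e+05 = 109100 W = 109.1 kW.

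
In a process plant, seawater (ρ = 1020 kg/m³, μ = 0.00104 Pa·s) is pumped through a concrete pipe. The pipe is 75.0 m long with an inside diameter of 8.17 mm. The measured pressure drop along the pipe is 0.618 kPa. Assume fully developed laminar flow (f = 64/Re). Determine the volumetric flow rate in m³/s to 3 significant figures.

For laminar flow, f = 64/Re with Re = ρVD/μ, so Darcy-Weisbach reduces to ΔP = 32μLV/D². Solving for V: V = ΔP·D²/(32μL) = 618·(0.00817)²/(32·0.00104·75) = 0.01653 m/s.
Check: Re = ρVD/μ = 1020·0.01653·0.00817/0.00104 = 132.4 < 2300, so the laminar assumption holds.
Q = V·A = 0.01653·(π/4·0.00817²) = 8.664e-07 m³/s = 8.66×10^-7 m³/s.

Q ≈ 8.66×10^-7 m³/s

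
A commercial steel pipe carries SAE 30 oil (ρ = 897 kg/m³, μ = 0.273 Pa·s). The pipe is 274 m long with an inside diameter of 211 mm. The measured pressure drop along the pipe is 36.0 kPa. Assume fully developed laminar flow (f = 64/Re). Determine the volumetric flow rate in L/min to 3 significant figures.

Q ≈ 1400 L/min

For laminar flow, f = 64/Re with Re = ρVD/μ, so Darcy-Weisbach reduces to ΔP = 32μLV/D². Solving for V: V = ΔP·D²/(32μL) = 3.6e+04·(0.211)²/(32·0.273·274) = 0.6696 m/s.
Check: Re = ρVD/μ = 897·0.6696·0.211/0.273 = 464.2 < 2300, so the laminar assumption holds.
Q = V·A = 0.6696·(π/4·0.211²) = 0.02341 m³/s = 1400 L/min.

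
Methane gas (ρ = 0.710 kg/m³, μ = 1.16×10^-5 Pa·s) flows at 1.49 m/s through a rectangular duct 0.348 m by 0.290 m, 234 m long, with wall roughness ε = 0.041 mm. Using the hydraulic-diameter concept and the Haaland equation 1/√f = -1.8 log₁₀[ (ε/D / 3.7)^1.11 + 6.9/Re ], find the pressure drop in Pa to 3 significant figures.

ΔP ≈ 13.9 Pa

Hydraulic diameter D_h = 4A/P = 4·(0.348·0.29)/(2·(0.348+0.29)) = 0.4037/1.276 = 0.3164 m.
Re = ρVD_h/μ = 0.71·1.49·0.3164/1.16e-05 = 2.885e+04.
ε/D_h = 4.1e-05/0.3164 = 0.00013; Haaland gives 1/√f = -1.8 log₁₀[1.13e-05+0.000239] = 6.482, so f = 0.0238.
ΔP = f(L/D_h)(ρV²/2) = 0.0238·234/0.3164·0.7881 = 13.87 Pa.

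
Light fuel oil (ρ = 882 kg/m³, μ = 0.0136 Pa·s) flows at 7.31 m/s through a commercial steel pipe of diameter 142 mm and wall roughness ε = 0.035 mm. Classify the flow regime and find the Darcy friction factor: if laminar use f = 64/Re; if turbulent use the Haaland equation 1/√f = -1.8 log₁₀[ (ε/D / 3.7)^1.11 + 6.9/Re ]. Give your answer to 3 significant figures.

f ≈ 0.0203

Re = ρVD/μ = 882·7.31·0.142/0.0136 = 6.732e+04.
Re > 4000 → turbulent. ε/D = 3.5e-05/0.142 = 0.000246; Haaland: 1/√f = -1.8 log₁₀[2.31e-05 + 0.000102] = 7.022, so f = 0.02028.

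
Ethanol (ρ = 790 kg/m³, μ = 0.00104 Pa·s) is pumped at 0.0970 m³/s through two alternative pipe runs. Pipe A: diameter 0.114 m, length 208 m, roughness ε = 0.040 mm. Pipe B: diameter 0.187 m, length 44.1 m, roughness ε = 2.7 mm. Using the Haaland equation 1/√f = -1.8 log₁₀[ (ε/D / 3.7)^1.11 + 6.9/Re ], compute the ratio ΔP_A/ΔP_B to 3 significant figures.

ΔP_A/ΔP_B ≈ 20.9

Pipe A: V = Q/A = 0.097/0.01021 = 9.503 m/s; Re = 8.229e+05; ε/D = 0.000351; Haaland → f = 0.01616; ΔP_A = f(L/D)(ρV²/2) = 1.052e+06 Pa.
Pipe B: V = Q/A = 0.097/0.02746 = 3.532 m/s; Re = 5.017e+05; ε/D = 0.0144; Haaland → f = 0.04327; ΔP_B = f(L/D)(ρV²/2) = 5.028e+04 Pa.
ΔP_A/ΔP_B = 1.052e+06/5.028e+04 = 20.9.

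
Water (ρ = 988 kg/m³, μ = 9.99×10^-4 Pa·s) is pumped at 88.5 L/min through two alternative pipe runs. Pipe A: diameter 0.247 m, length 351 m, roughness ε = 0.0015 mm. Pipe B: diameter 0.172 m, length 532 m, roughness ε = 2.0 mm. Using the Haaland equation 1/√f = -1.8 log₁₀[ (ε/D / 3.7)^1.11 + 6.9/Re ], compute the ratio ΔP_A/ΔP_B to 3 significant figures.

Pipe A: V = Q/A = 0.001475/0.04792 = 0.03078 m/s; Re = 7520; ε/D = 6.07e-06; Haaland → f = 0.03346; ΔP_A = f(L/D)(ρV²/2) = 22.26 Pa.
Pipe B: V = Q/A = 0.001475/0.02324 = 0.06348 m/s; Re = 1.08e+04; ε/D = 0.0116; Haaland → f = 0.04438; ΔP_B = f(L/D)(ρV²/2) = 273.3 Pa.
ΔP_A/ΔP_B = 22.26/273.3 = 0.0814.

ΔP_A/ΔP_B ≈ 0.0814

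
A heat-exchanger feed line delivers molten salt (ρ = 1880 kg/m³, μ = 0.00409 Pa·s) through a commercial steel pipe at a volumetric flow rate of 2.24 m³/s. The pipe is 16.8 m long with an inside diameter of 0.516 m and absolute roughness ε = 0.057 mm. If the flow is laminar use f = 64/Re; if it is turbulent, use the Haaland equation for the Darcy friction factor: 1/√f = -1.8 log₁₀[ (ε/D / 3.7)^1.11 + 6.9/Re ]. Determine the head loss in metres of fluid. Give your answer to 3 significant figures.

Cross-sectional area A = πD²/4 = π(0.516)²/4 = 0.2091 m²; mean velocity V = Q/A = 2.24/0.2091 = 10.71 m/s.
Reynolds number Re = ρVD/μ = 1880 · 10.71 · 0.516 / 0.00409 = 2.541e+06.
Re > 4000 → turbulent. Relative roughness ε/D = 5.7e-05/0.516 = 0.00011. Haaland: 1/√f = -1.8 log₁₀[(0.00011/3.7)^1.11 + 6.9/2.541e+06] = -1.8 log₁₀[9.49e-06 + 2.72e-06] = 8.844, so f = 0.01278.
Darcy-Weisbach: ΔP = f(L/D)(ρV²/2) = 0.01278·(16.8/0.516)·(1880·10.71²/2) = 0.01278·32.56·1.079e+05 = 4.489e+04 Pa.
Head loss h_f = ΔP/(ρg) = 4.489e+04/(1880·9.81) = 2.43 m.

h_f ≈ 2.43 m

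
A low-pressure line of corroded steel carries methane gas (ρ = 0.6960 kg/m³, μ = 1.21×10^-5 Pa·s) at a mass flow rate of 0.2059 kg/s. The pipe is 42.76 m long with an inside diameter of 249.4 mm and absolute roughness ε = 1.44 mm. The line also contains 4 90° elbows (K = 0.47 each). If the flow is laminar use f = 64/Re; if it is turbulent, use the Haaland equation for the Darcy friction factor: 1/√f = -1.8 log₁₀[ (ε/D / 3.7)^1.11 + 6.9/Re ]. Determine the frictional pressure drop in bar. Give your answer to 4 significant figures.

A = πD²/4 = π(0.2494)²/4 = 0.04885 m²; mean velocity V = ṁ/(ρA) = 0.2059/(0.696 · 0.04885) = 6.056 m/s.
Reynolds number Re = ρVD/μ = 0.696 · 6.056 · 0.2494 / 1.21e-05 = 8.687e+04.
Re > 4000 → turbulent. Relative roughness ε/D = 0.00144/0.2494 = 0.00577. Haaland: 1/√f = -1.8 log₁₀[(0.00577/3.7)^1.11 + 6.9/8.687e+04] = -1.8 log₁₀[0.000767 + 7.94e-05] = 5.531, so f = 0.03269.
Total minor-loss coefficient ΣK = 4·0.47 = 1.88.
ΔP = [f·L/D + ΣK]·(ρV²/2) = [0.03269·42.76/0.2494 + 1.88]·(0.696·6.056²/2) = [5.605 + 1.88]·12.76 = 95.52 Pa.
ΔP = 95.52 Pa = 9.552×10^-4 bar.

ΔP ≈ 9.552×10^-4 bar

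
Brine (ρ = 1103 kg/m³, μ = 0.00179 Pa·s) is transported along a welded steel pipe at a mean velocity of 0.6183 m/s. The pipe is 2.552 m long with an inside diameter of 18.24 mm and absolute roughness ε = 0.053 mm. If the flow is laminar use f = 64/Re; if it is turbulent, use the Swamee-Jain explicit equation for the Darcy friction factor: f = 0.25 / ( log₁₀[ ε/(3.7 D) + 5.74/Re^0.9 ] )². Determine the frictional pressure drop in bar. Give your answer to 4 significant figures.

Reynolds number Re = ρVD/μ = 1103 · 0.6183 · 0.01824 / 0.00179 = 6949.
Re > 4000 → turbulent. Relative roughness ε/D = 5.3e-05/0.01824 = 0.00291. Swamee-Jain: f = 0.25/(log₁₀[0.00291/3.7 + 5.74/6949^0.9])² = 0.25/(log₁₀[0.000785 + 0.002])² = 0.25/(-2.555)² = 0.0383.
Darcy-Weisbach: ΔP = f(L/D)(ρV²/2) = 0.0383·(2.552/0.01824)·(1103·0.6183²/2) = 0.0383·139.9·210.8 = 1130 Pa.
ΔP = 1130 Pa = 0.01130 bar.

ΔP ≈ 0.01130 bar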